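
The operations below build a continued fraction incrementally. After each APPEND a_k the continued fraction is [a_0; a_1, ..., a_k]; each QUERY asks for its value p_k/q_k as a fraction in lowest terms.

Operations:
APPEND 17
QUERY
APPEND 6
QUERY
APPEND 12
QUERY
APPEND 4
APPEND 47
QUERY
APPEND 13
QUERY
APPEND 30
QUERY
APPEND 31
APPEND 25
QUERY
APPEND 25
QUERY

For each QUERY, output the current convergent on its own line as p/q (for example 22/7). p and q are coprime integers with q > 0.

17/1
103/6
1253/73
241658/14079
3146669/183325
94641728/5513829
73520647653/4283314429
1840953231562/107253972749

APPEND 17: p_0 = 17·1 + 0 = 17, q_0 = 17·0 + 1 = 1 → 17/1
APPEND 6: p_1 = 6·17 + 1 = 103, q_1 = 6·1 + 0 = 6 → 103/6
APPEND 12: p_2 = 12·103 + 17 = 1253, q_2 = 12·6 + 1 = 73 → 1253/73
APPEND 4: p_3 = 4·1253 + 103 = 5115, q_3 = 4·73 + 6 = 298 → 5115/298
APPEND 47: p_4 = 47·5115 + 1253 = 241658, q_4 = 47·298 + 73 = 14079 → 241658/14079
APPEND 13: p_5 = 13·241658 + 5115 = 3146669, q_5 = 13·14079 + 298 = 183325 → 3146669/183325
APPEND 30: p_6 = 30·3146669 + 241658 = 94641728, q_6 = 30·183325 + 14079 = 5513829 → 94641728/5513829
APPEND 31: p_7 = 31·94641728 + 3146669 = 2937040237, q_7 = 31·5513829 + 183325 = 171112024 → 2937040237/171112024
APPEND 25: p_8 = 25·2937040237 + 94641728 = 73520647653, q_8 = 25·171112024 + 5513829 = 4283314429 → 73520647653/4283314429
APPEND 25: p_9 = 25·73520647653 + 2937040237 = 1840953231562, q_9 = 25·4283314429 + 171112024 = 107253972749 → 1840953231562/107253972749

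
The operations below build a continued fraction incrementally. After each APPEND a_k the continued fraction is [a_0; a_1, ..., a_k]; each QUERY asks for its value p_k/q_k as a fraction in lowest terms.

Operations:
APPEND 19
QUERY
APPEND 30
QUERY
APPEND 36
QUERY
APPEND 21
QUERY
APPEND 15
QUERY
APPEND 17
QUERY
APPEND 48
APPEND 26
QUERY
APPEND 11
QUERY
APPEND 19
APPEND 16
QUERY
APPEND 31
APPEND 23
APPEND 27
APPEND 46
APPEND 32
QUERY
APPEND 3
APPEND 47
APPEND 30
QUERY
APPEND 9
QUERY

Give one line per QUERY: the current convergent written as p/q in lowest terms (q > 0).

19/1
571/30
20575/1081
432646/22731
6510265/342046
111107151/5837513
138942098489/7299946933
1533702736892/80579958933
470002408327884/24693686625493
13405468317555385661074/704316462716406926185
57738207840369469271859579/3033535968039165296228899
521567122989948669663010528/27402870413142213736456749

APPEND 19: p_0 = 19·1 + 0 = 19, q_0 = 19·0 + 1 = 1 → 19/1
APPEND 30: p_1 = 30·19 + 1 = 571, q_1 = 30·1 + 0 = 30 → 571/30
APPEND 36: p_2 = 36·571 + 19 = 20575, q_2 = 36·30 + 1 = 1081 → 20575/1081
APPEND 21: p_3 = 21·20575 + 571 = 432646, q_3 = 21·1081 + 30 = 22731 → 432646/22731
APPEND 15: p_4 = 15·432646 + 20575 = 6510265, q_4 = 15·22731 + 1081 = 342046 → 6510265/342046
APPEND 17: p_5 = 17·6510265 + 432646 = 111107151, q_5 = 17·342046 + 22731 = 5837513 → 111107151/5837513
APPEND 48: p_6 = 48·111107151 + 6510265 = 5339653513, q_6 = 48·5837513 + 342046 = 280542670 → 5339653513/280542670
APPEND 26: p_7 = 26·5339653513 + 111107151 = 138942098489, q_7 = 26·280542670 + 5837513 = 7299946933 → 138942098489/7299946933
APPEND 11: p_8 = 11·138942098489 + 5339653513 = 1533702736892, q_8 = 11·7299946933 + 280542670 = 80579958933 → 1533702736892/80579958933
APPEND 19: p_9 = 19·1533702736892 + 138942098489 = 29279294099437, q_9 = 19·80579958933 + 7299946933 = 1538319166660 → 29279294099437/1538319166660
APPEND 16: p_10 = 16·29279294099437 + 1533702736892 = 470002408327884, q_10 = 16·1538319166660 + 80579958933 = 24693686625493 → 470002408327884/24693686625493
APPEND 31: p_11 = 31·470002408327884 + 29279294099437 = 14599353952263841, q_11 = 31·24693686625493 + 1538319166660 = 767042604556943 → 14599353952263841/767042604556943
APPEND 23: p_12 = 23·14599353952263841 + 470002408327884 = 336255143310396227, q_12 = 23·767042604556943 + 24693686625493 = 17666673591435182 → 336255143310396227/17666673591435182
APPEND 27: p_13 = 27·336255143310396227 + 14599353952263841 = 9093488223332961970, q_13 = 27·17666673591435182 + 767042604556943 = 477767229573306857 → 9093488223332961970/477767229573306857
APPEND 46: p_14 = 46·9093488223332961970 + 336255143310396227 = 418636713416626646847, q_14 = 46·477767229573306857 + 17666673591435182 = 21994959233963550604 → 418636713416626646847/21994959233963550604
APPEND 32: p_15 = 32·418636713416626646847 + 9093488223332961970 = 13405468317555385661074, q_15 = 32·21994959233963550604 + 477767229573306857 = 704316462716406926185 → 13405468317555385661074/704316462716406926185
APPEND 3: p_16 = 3·13405468317555385661074 + 418636713416626646847 = 40635041666082783630069, q_16 = 3·704316462716406926185 + 21994959233963550604 = 2134944347383184329159 → 40635041666082783630069/2134944347383184329159
APPEND 47: p_17 = 47·40635041666082783630069 + 13405468317555385661074 = 1923252426623446216274317, q_17 = 47·2134944347383184329159 + 704316462716406926185 = 101046700789726070396658 → 1923252426623446216274317/101046700789726070396658
APPEND 30: p_18 = 30·1923252426623446216274317 + 40635041666082783630069 = 57738207840369469271859579, q_18 = 30·101046700789726070396658 + 2134944347383184329159 = 3033535968039165296228899 → 57738207840369469271859579/3033535968039165296228899
APPEND 9: p_19 = 9·57738207840369469271859579 + 1923252426623446216274317 = 521567122989948669663010528, q_19 = 9·3033535968039165296228899 + 101046700789726070396658 = 27402870413142213736456749 → 521567122989948669663010528/27402870413142213736456749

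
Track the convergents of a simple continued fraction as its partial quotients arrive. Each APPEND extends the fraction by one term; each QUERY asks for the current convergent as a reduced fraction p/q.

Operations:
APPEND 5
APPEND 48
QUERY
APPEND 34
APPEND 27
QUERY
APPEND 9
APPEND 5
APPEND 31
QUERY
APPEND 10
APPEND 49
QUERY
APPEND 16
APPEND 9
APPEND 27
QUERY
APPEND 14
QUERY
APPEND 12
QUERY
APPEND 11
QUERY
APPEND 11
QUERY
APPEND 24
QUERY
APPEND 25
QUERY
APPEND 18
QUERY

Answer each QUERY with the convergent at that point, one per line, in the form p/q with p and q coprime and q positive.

APPEND 5: p_0 = 5·1 + 0 = 5, q_0 = 5·0 + 1 = 1 → 5/1
APPEND 48: p_1 = 48·5 + 1 = 241, q_1 = 48·1 + 0 = 48 → 241/48
APPEND 34: p_2 = 34·241 + 5 = 8199, q_2 = 34·48 + 1 = 1633 → 8199/1633
APPEND 27: p_3 = 27·8199 + 241 = 221614, q_3 = 27·1633 + 48 = 44139 → 221614/44139
APPEND 9: p_4 = 9·221614 + 8199 = 2002725, q_4 = 9·44139 + 1633 = 398884 → 2002725/398884
APPEND 5: p_5 = 5·2002725 + 221614 = 10235239, q_5 = 5·398884 + 44139 = 2038559 → 10235239/2038559
APPEND 31: p_6 = 31·10235239 + 2002725 = 319295134, q_6 = 31·2038559 + 398884 = 63594213 → 319295134/63594213
APPEND 10: p_7 = 10·319295134 + 10235239 = 3203186579, q_7 = 10·63594213 + 2038559 = 637980689 → 3203186579/637980689
APPEND 49: p_8 = 49·3203186579 + 319295134 = 157275437505, q_8 = 49·637980689 + 63594213 = 31324647974 → 157275437505/31324647974
APPEND 16: p_9 = 16·157275437505 + 3203186579 = 2519610186659, q_9 = 16·31324647974 + 637980689 = 501832348273 → 2519610186659/501832348273
APPEND 9: p_10 = 9·2519610186659 + 157275437505 = 22833767117436, q_10 = 9·501832348273 + 31324647974 = 4547815782431 → 22833767117436/4547815782431
APPEND 27: p_11 = 27·22833767117436 + 2519610186659 = 619031322357431, q_11 = 27·4547815782431 + 501832348273 = 123292858473910 → 619031322357431/123292858473910
APPEND 14: p_12 = 14·619031322357431 + 22833767117436 = 8689272280121470, q_12 = 14·123292858473910 + 4547815782431 = 1730647834417171 → 8689272280121470/1730647834417171
APPEND 12: p_13 = 12·8689272280121470 + 619031322357431 = 104890298683815071, q_13 = 12·1730647834417171 + 123292858473910 = 20891066871479962 → 104890298683815071/20891066871479962
APPEND 11: p_14 = 11·104890298683815071 + 8689272280121470 = 1162482557802087251, q_14 = 11·20891066871479962 + 1730647834417171 = 231532383420696753 → 1162482557802087251/231532383420696753
APPEND 11: p_15 = 11·1162482557802087251 + 104890298683815071 = 12892198434506774832, q_15 = 11·231532383420696753 + 20891066871479962 = 2567747284499144245 → 12892198434506774832/2567747284499144245
APPEND 24: p_16 = 24·12892198434506774832 + 1162482557802087251 = 310575244985964683219, q_16 = 24·2567747284499144245 + 231532383420696753 = 61857467211400158633 → 310575244985964683219/61857467211400158633
APPEND 25: p_17 = 25·310575244985964683219 + 12892198434506774832 = 7777273323083623855307, q_17 = 25·61857467211400158633 + 2567747284499144245 = 1549004427569503110070 → 7777273323083623855307/1549004427569503110070
APPEND 18: p_18 = 18·7777273323083623855307 + 310575244985964683219 = 140301495060491194078745, q_18 = 18·1549004427569503110070 + 61857467211400158633 = 27943937163462456139893 → 140301495060491194078745/27943937163462456139893

241/48
221614/44139
319295134/63594213
157275437505/31324647974
619031322357431/123292858473910
8689272280121470/1730647834417171
104890298683815071/20891066871479962
1162482557802087251/231532383420696753
12892198434506774832/2567747284499144245
310575244985964683219/61857467211400158633
7777273323083623855307/1549004427569503110070
140301495060491194078745/27943937163462456139893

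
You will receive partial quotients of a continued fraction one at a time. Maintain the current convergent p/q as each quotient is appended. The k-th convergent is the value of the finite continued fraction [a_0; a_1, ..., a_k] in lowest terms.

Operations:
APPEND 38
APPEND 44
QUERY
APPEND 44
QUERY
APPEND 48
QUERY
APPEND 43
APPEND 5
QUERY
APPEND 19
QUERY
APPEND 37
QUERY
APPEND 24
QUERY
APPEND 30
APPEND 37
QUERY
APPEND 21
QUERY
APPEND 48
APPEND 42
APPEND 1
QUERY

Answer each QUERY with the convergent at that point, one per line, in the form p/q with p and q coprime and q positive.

APPEND 38: p_0 = 38·1 + 0 = 38, q_0 = 38·0 + 1 = 1 → 38/1
APPEND 44: p_1 = 44·38 + 1 = 1673, q_1 = 44·1 + 0 = 44 → 1673/44
APPEND 44: p_2 = 44·1673 + 38 = 73650, q_2 = 44·44 + 1 = 1937 → 73650/1937
APPEND 48: p_3 = 48·73650 + 1673 = 3536873, q_3 = 48·1937 + 44 = 93020 → 3536873/93020
APPEND 43: p_4 = 43·3536873 + 73650 = 152159189, q_4 = 43·93020 + 1937 = 4001797 → 152159189/4001797
APPEND 5: p_5 = 5·152159189 + 3536873 = 764332818, q_5 = 5·4001797 + 93020 = 20102005 → 764332818/20102005
APPEND 19: p_6 = 19·764332818 + 152159189 = 14674482731, q_6 = 19·20102005 + 4001797 = 385939892 → 14674482731/385939892
APPEND 37: p_7 = 37·14674482731 + 764332818 = 543720193865, q_7 = 37·385939892 + 20102005 = 14299878009 → 543720193865/14299878009
APPEND 24: p_8 = 24·543720193865 + 14674482731 = 13063959135491, q_8 = 24·14299878009 + 385939892 = 343583012108 → 13063959135491/343583012108
APPEND 30: p_9 = 30·13063959135491 + 543720193865 = 392462494258595, q_9 = 30·343583012108 + 14299878009 = 10321790241249 → 392462494258595/10321790241249
APPEND 37: p_10 = 37·392462494258595 + 13063959135491 = 14534176246703506, q_10 = 37·10321790241249 + 343583012108 = 382249821938321 → 14534176246703506/382249821938321
APPEND 21: p_11 = 21·14534176246703506 + 392462494258595 = 305610163675032221, q_11 = 21·382249821938321 + 10321790241249 = 8037568050945990 → 305610163675032221/8037568050945990
APPEND 48: p_12 = 48·305610163675032221 + 14534176246703506 = 14683822032648250114, q_12 = 48·8037568050945990 + 382249821938321 = 386185516267345841 → 14683822032648250114/386185516267345841
APPEND 42: p_13 = 42·14683822032648250114 + 305610163675032221 = 617026135534901537009, q_13 = 42·386185516267345841 + 8037568050945990 = 16227829251279471312 → 617026135534901537009/16227829251279471312
APPEND 1: p_14 = 1·617026135534901537009 + 14683822032648250114 = 631709957567549787123, q_14 = 1·16227829251279471312 + 386185516267345841 = 16614014767546817153 → 631709957567549787123/16614014767546817153

1673/44
73650/1937
3536873/93020
764332818/20102005
14674482731/385939892
543720193865/14299878009
13063959135491/343583012108
14534176246703506/382249821938321
305610163675032221/8037568050945990
631709957567549787123/16614014767546817153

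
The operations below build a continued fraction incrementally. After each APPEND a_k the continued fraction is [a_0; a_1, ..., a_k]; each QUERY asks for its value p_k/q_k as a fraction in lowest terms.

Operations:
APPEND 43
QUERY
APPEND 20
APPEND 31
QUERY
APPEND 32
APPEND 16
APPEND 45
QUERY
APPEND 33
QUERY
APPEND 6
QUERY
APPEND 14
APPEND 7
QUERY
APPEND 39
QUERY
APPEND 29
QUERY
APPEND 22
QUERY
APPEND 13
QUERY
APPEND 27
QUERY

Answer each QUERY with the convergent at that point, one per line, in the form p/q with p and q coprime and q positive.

43/1
26734/621
618630659/14370077
20428540065/474531434
123189871049/2861558681
12338797014306/286616029457
482958170292685/11218561501791
14018125735502171/325624899581396
308881724351340447/7174966352292503
4029480542302927982/93600187479383935
109104856366530395961/2534380028295658748

APPEND 43: p_0 = 43·1 + 0 = 43, q_0 = 43·0 + 1 = 1 → 43/1
APPEND 20: p_1 = 20·43 + 1 = 861, q_1 = 20·1 + 0 = 20 → 861/20
APPEND 31: p_2 = 31·861 + 43 = 26734, q_2 = 31·20 + 1 = 621 → 26734/621
APPEND 32: p_3 = 32·26734 + 861 = 856349, q_3 = 32·621 + 20 = 19892 → 856349/19892
APPEND 16: p_4 = 16·856349 + 26734 = 13728318, q_4 = 16·19892 + 621 = 318893 → 13728318/318893
APPEND 45: p_5 = 45·13728318 + 856349 = 618630659, q_5 = 45·318893 + 19892 = 14370077 → 618630659/14370077
APPEND 33: p_6 = 33·618630659 + 13728318 = 20428540065, q_6 = 33·14370077 + 318893 = 474531434 → 20428540065/474531434
APPEND 6: p_7 = 6·20428540065 + 618630659 = 123189871049, q_7 = 6·474531434 + 14370077 = 2861558681 → 123189871049/2861558681
APPEND 14: p_8 = 14·123189871049 + 20428540065 = 1745086734751, q_8 = 14·2861558681 + 474531434 = 40536352968 → 1745086734751/40536352968
APPEND 7: p_9 = 7·1745086734751 + 123189871049 = 12338797014306, q_9 = 7·40536352968 + 2861558681 = 286616029457 → 12338797014306/286616029457
APPEND 39: p_10 = 39·12338797014306 + 1745086734751 = 482958170292685, q_10 = 39·286616029457 + 40536352968 = 11218561501791 → 482958170292685/11218561501791
APPEND 29: p_11 = 29·482958170292685 + 12338797014306 = 14018125735502171, q_11 = 29·11218561501791 + 286616029457 = 325624899581396 → 14018125735502171/325624899581396
APPEND 22: p_12 = 22·14018125735502171 + 482958170292685 = 308881724351340447, q_12 = 22·325624899581396 + 11218561501791 = 7174966352292503 → 308881724351340447/7174966352292503
APPEND 13: p_13 = 13·308881724351340447 + 14018125735502171 = 4029480542302927982, q_13 = 13·7174966352292503 + 325624899581396 = 93600187479383935 → 4029480542302927982/93600187479383935
APPEND 27: p_14 = 27·4029480542302927982 + 308881724351340447 = 109104856366530395961, q_14 = 27·93600187479383935 + 7174966352292503 = 2534380028295658748 → 109104856366530395961/2534380028295658748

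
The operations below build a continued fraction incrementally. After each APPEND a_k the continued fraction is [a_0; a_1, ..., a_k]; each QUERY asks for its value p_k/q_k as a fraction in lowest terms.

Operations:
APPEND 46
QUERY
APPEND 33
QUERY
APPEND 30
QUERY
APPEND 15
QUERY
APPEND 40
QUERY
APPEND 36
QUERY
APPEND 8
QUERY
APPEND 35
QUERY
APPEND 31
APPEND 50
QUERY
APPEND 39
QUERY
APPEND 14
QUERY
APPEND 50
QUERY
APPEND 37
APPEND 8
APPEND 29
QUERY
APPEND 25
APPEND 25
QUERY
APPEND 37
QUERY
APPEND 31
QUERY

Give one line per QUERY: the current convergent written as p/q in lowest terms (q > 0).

46/1
1519/33
45616/991
685759/14898
27475976/596911
989820895/21503694
7946043136/172626463
279101330655/6063429899
433283466002705/9413011096499
16906715261398936/367295571716793
237127297125587809/5151551015131601
11873271571540789386/257944846328296843
102759049754058090148397/2232423232126293354983
64415371612918479911649372/1399413214105250270598833
2385941254180510333603886803/51834176153529184971246575
74028594251208738821632140265/1608258873973509984379242658

APPEND 46: p_0 = 46·1 + 0 = 46, q_0 = 46·0 + 1 = 1 → 46/1
APPEND 33: p_1 = 33·46 + 1 = 1519, q_1 = 33·1 + 0 = 33 → 1519/33
APPEND 30: p_2 = 30·1519 + 46 = 45616, q_2 = 30·33 + 1 = 991 → 45616/991
APPEND 15: p_3 = 15·45616 + 1519 = 685759, q_3 = 15·991 + 33 = 14898 → 685759/14898
APPEND 40: p_4 = 40·685759 + 45616 = 27475976, q_4 = 40·14898 + 991 = 596911 → 27475976/596911
APPEND 36: p_5 = 36·27475976 + 685759 = 989820895, q_5 = 36·596911 + 14898 = 21503694 → 989820895/21503694
APPEND 8: p_6 = 8·989820895 + 27475976 = 7946043136, q_6 = 8·21503694 + 596911 = 172626463 → 7946043136/172626463
APPEND 35: p_7 = 35·7946043136 + 989820895 = 279101330655, q_7 = 35·172626463 + 21503694 = 6063429899 → 279101330655/6063429899
APPEND 31: p_8 = 31·279101330655 + 7946043136 = 8660087293441, q_8 = 31·6063429899 + 172626463 = 188138953332 → 8660087293441/188138953332
APPEND 50: p_9 = 50·8660087293441 + 279101330655 = 433283466002705, q_9 = 50·188138953332 + 6063429899 = 9413011096499 → 433283466002705/9413011096499
APPEND 39: p_10 = 39·433283466002705 + 8660087293441 = 16906715261398936, q_10 = 39·9413011096499 + 188138953332 = 367295571716793 → 16906715261398936/367295571716793
APPEND 14: p_11 = 14·16906715261398936 + 433283466002705 = 237127297125587809, q_11 = 14·367295571716793 + 9413011096499 = 5151551015131601 → 237127297125587809/5151551015131601
APPEND 50: p_12 = 50·237127297125587809 + 16906715261398936 = 11873271571540789386, q_12 = 50·5151551015131601 + 367295571716793 = 257944846328296843 → 11873271571540789386/257944846328296843
APPEND 37: p_13 = 37·11873271571540789386 + 237127297125587809 = 439548175444134795091, q_13 = 37·257944846328296843 + 5151551015131601 = 9549110865162114792 → 439548175444134795091/9549110865162114792
APPEND 8: p_14 = 8·439548175444134795091 + 11873271571540789386 = 3528258675124619150114, q_14 = 8·9549110865162114792 + 257944846328296843 = 76650831767625215179 → 3528258675124619150114/76650831767625215179
APPEND 29: p_15 = 29·3528258675124619150114 + 439548175444134795091 = 102759049754058090148397, q_15 = 29·76650831767625215179 + 9549110865162114792 = 2232423232126293354983 → 102759049754058090148397/2232423232126293354983
APPEND 25: p_16 = 25·102759049754058090148397 + 3528258675124619150114 = 2572504502526576872860039, q_16 = 25·2232423232126293354983 + 76650831767625215179 = 55887231634924959089754 → 2572504502526576872860039/55887231634924959089754
APPEND 25: p_17 = 25·2572504502526576872860039 + 102759049754058090148397 = 64415371612918479911649372, q_17 = 25·55887231634924959089754 + 2232423232126293354983 = 1399413214105250270598833 → 64415371612918479911649372/1399413214105250270598833
APPEND 37: p_18 = 37·64415371612918479911649372 + 2572504502526576872860039 = 2385941254180510333603886803, q_18 = 37·1399413214105250270598833 + 55887231634924959089754 = 51834176153529184971246575 → 2385941254180510333603886803/51834176153529184971246575
APPEND 31: p_19 = 31·2385941254180510333603886803 + 64415371612918479911649372 = 74028594251208738821632140265, q_19 = 31·51834176153529184971246575 + 1399413214105250270598833 = 1608258873973509984379242658 → 74028594251208738821632140265/1608258873973509984379242658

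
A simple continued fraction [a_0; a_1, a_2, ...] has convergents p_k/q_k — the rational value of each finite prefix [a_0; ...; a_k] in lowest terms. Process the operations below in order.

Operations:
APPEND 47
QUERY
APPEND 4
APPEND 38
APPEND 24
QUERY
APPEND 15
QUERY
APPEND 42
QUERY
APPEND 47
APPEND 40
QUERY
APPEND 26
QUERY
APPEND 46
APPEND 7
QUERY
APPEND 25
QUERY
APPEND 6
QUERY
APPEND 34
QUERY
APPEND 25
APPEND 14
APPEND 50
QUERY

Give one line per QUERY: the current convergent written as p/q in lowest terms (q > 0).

APPEND 47: p_0 = 47·1 + 0 = 47, q_0 = 47·0 + 1 = 1 → 47/1
APPEND 4: p_1 = 4·47 + 1 = 189, q_1 = 4·1 + 0 = 4 → 189/4
APPEND 38: p_2 = 38·189 + 47 = 7229, q_2 = 38·4 + 1 = 153 → 7229/153
APPEND 24: p_3 = 24·7229 + 189 = 173685, q_3 = 24·153 + 4 = 3676 → 173685/3676
APPEND 15: p_4 = 15·173685 + 7229 = 2612504, q_4 = 15·3676 + 153 = 55293 → 2612504/55293
APPEND 42: p_5 = 42·2612504 + 173685 = 109898853, q_5 = 42·55293 + 3676 = 2325982 → 109898853/2325982
APPEND 47: p_6 = 47·109898853 + 2612504 = 5167858595, q_6 = 47·2325982 + 55293 = 109376447 → 5167858595/109376447
APPEND 40: p_7 = 40·5167858595 + 109898853 = 206824242653, q_7 = 40·109376447 + 2325982 = 4377383862 → 206824242653/4377383862
APPEND 26: p_8 = 26·206824242653 + 5167858595 = 5382598167573, q_8 = 26·4377383862 + 109376447 = 113921356859 → 5382598167573/113921356859
APPEND 46: p_9 = 46·5382598167573 + 206824242653 = 247806339951011, q_9 = 46·113921356859 + 4377383862 = 5244759799376 → 247806339951011/5244759799376
APPEND 7: p_10 = 7·247806339951011 + 5382598167573 = 1740026977824650, q_10 = 7·5244759799376 + 113921356859 = 36827239952491 → 1740026977824650/36827239952491
APPEND 25: p_11 = 25·1740026977824650 + 247806339951011 = 43748480785567261, q_11 = 25·36827239952491 + 5244759799376 = 925925758611651 → 43748480785567261/925925758611651
APPEND 6: p_12 = 6·43748480785567261 + 1740026977824650 = 264230911691228216, q_12 = 6·925925758611651 + 36827239952491 = 5592381791622397 → 264230911691228216/5592381791622397
APPEND 34: p_13 = 34·264230911691228216 + 43748480785567261 = 9027599478287326605, q_13 = 34·5592381791622397 + 925925758611651 = 191066906673773149 → 9027599478287326605/191066906673773149
APPEND 25: p_14 = 25·9027599478287326605 + 264230911691228216 = 225954217868874393341, q_14 = 25·191066906673773149 + 5592381791622397 = 4782265048635951122 → 225954217868874393341/4782265048635951122
APPEND 14: p_15 = 14·225954217868874393341 + 9027599478287326605 = 3172386649642528833379, q_15 = 14·4782265048635951122 + 191066906673773149 = 67142777587577088857 → 3172386649642528833379/67142777587577088857
APPEND 50: p_16 = 50·3172386649642528833379 + 225954217868874393341 = 158845286699995316062291, q_16 = 50·67142777587577088857 + 4782265048635951122 = 3361921144427490393972 → 158845286699995316062291/3361921144427490393972

47/1
173685/3676
2612504/55293
109898853/2325982
206824242653/4377383862
5382598167573/113921356859
1740026977824650/36827239952491
43748480785567261/925925758611651
264230911691228216/5592381791622397
9027599478287326605/191066906673773149
158845286699995316062291/3361921144427490393972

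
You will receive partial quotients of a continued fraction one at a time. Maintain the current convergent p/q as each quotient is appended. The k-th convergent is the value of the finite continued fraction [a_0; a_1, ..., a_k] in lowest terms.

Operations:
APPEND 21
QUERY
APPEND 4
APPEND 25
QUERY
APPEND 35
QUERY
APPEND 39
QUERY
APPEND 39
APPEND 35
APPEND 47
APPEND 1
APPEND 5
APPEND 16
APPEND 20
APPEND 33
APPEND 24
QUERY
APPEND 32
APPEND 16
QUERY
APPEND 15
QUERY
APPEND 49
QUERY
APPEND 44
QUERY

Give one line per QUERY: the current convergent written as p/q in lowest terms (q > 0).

21/1
2146/101
75195/3539
2934751/138122
296744724101237445/13966082567927749
152427624185646146261/7173899355607507109
2295922542751038750716/108055986163677580345
112652632218986544931345/5301917221375808944014
4959011740178159015729896/233392413726699271116961

APPEND 21: p_0 = 21·1 + 0 = 21, q_0 = 21·0 + 1 = 1 → 21/1
APPEND 4: p_1 = 4·21 + 1 = 85, q_1 = 4·1 + 0 = 4 → 85/4
APPEND 25: p_2 = 25·85 + 21 = 2146, q_2 = 25·4 + 1 = 101 → 2146/101
APPEND 35: p_3 = 35·2146 + 85 = 75195, q_3 = 35·101 + 4 = 3539 → 75195/3539
APPEND 39: p_4 = 39·75195 + 2146 = 2934751, q_4 = 39·3539 + 101 = 138122 → 2934751/138122
APPEND 39: p_5 = 39·2934751 + 75195 = 114530484, q_5 = 39·138122 + 3539 = 5390297 → 114530484/5390297
APPEND 35: p_6 = 35·114530484 + 2934751 = 4011501691, q_6 = 35·5390297 + 138122 = 188798517 → 4011501691/188798517
APPEND 47: p_7 = 47·4011501691 + 114530484 = 188655109961, q_7 = 47·188798517 + 5390297 = 8878920596 → 188655109961/8878920596
APPEND 1: p_8 = 1·188655109961 + 4011501691 = 192666611652, q_8 = 1·8878920596 + 188798517 = 9067719113 → 192666611652/9067719113
APPEND 5: p_9 = 5·192666611652 + 188655109961 = 1151988168221, q_9 = 5·9067719113 + 8878920596 = 54217516161 → 1151988168221/54217516161
APPEND 16: p_10 = 16·1151988168221 + 192666611652 = 18624477303188, q_10 = 16·54217516161 + 9067719113 = 876547977689 → 18624477303188/876547977689
APPEND 20: p_11 = 20·18624477303188 + 1151988168221 = 373641534231981, q_11 = 20·876547977689 + 54217516161 = 17585177069941 → 373641534231981/17585177069941
APPEND 33: p_12 = 33·373641534231981 + 18624477303188 = 12348795106958561, q_12 = 33·17585177069941 + 876547977689 = 581187391285742 → 12348795106958561/581187391285742
APPEND 24: p_13 = 24·12348795106958561 + 373641534231981 = 296744724101237445, q_13 = 24·581187391285742 + 17585177069941 = 13966082567927749 → 296744724101237445/13966082567927749
APPEND 32: p_14 = 32·296744724101237445 + 12348795106958561 = 9508179966346556801, q_14 = 32·13966082567927749 + 581187391285742 = 447495829564973710 → 9508179966346556801/447495829564973710
APPEND 16: p_15 = 16·9508179966346556801 + 296744724101237445 = 152427624185646146261, q_15 = 16·447495829564973710 + 13966082567927749 = 7173899355607507109 → 152427624185646146261/7173899355607507109
APPEND 15: p_16 = 15·152427624185646146261 + 9508179966346556801 = 2295922542751038750716, q_16 = 15·7173899355607507109 + 447495829564973710 = 108055986163677580345 → 2295922542751038750716/108055986163677580345
APPEND 49: p_17 = 49·2295922542751038750716 + 152427624185646146261 = 112652632218986544931345, q_17 = 49·108055986163677580345 + 7173899355607507109 = 5301917221375808944014 → 112652632218986544931345/5301917221375808944014
APPEND 44: p_18 = 44·112652632218986544931345 + 2295922542751038750716 = 4959011740178159015729896, q_18 = 44·5301917221375808944014 + 108055986163677580345 = 233392413726699271116961 → 4959011740178159015729896/233392413726699271116961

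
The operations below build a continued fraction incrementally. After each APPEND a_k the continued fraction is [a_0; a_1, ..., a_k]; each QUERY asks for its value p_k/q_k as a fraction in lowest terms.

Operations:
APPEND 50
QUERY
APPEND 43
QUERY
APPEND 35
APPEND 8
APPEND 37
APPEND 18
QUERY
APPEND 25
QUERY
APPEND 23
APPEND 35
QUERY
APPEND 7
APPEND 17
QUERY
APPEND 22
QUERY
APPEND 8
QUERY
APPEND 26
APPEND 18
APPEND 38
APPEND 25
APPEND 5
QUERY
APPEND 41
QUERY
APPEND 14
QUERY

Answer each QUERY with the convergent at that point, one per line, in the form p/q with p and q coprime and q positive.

50/1
2151/43
404778307/8091805
10141911757/202743998
8188548116887/163694875563
986598142754646/19722795531463
21762712646169139/435052037024886
175088299312107758/3500139091730551
396037852165950813664894/7917077118329124447743
16316131532552316497968633/326171023576529013462780
228821879307898381785225756/4574311407189735312926663

APPEND 50: p_0 = 50·1 + 0 = 50, q_0 = 50·0 + 1 = 1 → 50/1
APPEND 43: p_1 = 43·50 + 1 = 2151, q_1 = 43·1 + 0 = 43 → 2151/43
APPEND 35: p_2 = 35·2151 + 50 = 75335, q_2 = 35·43 + 1 = 1506 → 75335/1506
APPEND 8: p_3 = 8·75335 + 2151 = 604831, q_3 = 8·1506 + 43 = 12091 → 604831/12091
APPEND 37: p_4 = 37·604831 + 75335 = 22454082, q_4 = 37·12091 + 1506 = 448873 → 22454082/448873
APPEND 18: p_5 = 18·22454082 + 604831 = 404778307, q_5 = 18·448873 + 12091 = 8091805 → 404778307/8091805
APPEND 25: p_6 = 25·404778307 + 22454082 = 10141911757, q_6 = 25·8091805 + 448873 = 202743998 → 10141911757/202743998
APPEND 23: p_7 = 23·10141911757 + 404778307 = 233668748718, q_7 = 23·202743998 + 8091805 = 4671203759 → 233668748718/4671203759
APPEND 35: p_8 = 35·233668748718 + 10141911757 = 8188548116887, q_8 = 35·4671203759 + 202743998 = 163694875563 → 8188548116887/163694875563
APPEND 7: p_9 = 7·8188548116887 + 233668748718 = 57553505566927, q_9 = 7·163694875563 + 4671203759 = 1150535332700 → 57553505566927/1150535332700
APPEND 17: p_10 = 17·57553505566927 + 8188548116887 = 986598142754646, q_10 = 17·1150535332700 + 163694875563 = 19722795531463 → 986598142754646/19722795531463
APPEND 22: p_11 = 22·986598142754646 + 57553505566927 = 21762712646169139, q_11 = 22·19722795531463 + 1150535332700 = 435052037024886 → 21762712646169139/435052037024886
APPEND 8: p_12 = 8·21762712646169139 + 986598142754646 = 175088299312107758, q_12 = 8·435052037024886 + 19722795531463 = 3500139091730551 → 175088299312107758/3500139091730551
APPEND 26: p_13 = 26·175088299312107758 + 21762712646169139 = 4574058494760970847, q_13 = 26·3500139091730551 + 435052037024886 = 91438668422019212 → 4574058494760970847/91438668422019212
APPEND 18: p_14 = 18·4574058494760970847 + 175088299312107758 = 82508141205009583004, q_14 = 18·91438668422019212 + 3500139091730551 = 1649396170688076367 → 82508141205009583004/1649396170688076367
APPEND 38: p_15 = 38·82508141205009583004 + 4574058494760970847 = 3139883424285125124999, q_15 = 38·1649396170688076367 + 91438668422019212 = 62768493154568921158 → 3139883424285125124999/62768493154568921158
APPEND 25: p_16 = 25·3139883424285125124999 + 82508141205009583004 = 78579593748333137707979, q_16 = 25·62768493154568921158 + 1649396170688076367 = 1570861725034911105317 → 78579593748333137707979/1570861725034911105317
APPEND 5: p_17 = 5·78579593748333137707979 + 3139883424285125124999 = 396037852165950813664894, q_17 = 5·1570861725034911105317 + 62768493154568921158 = 7917077118329124447743 → 396037852165950813664894/7917077118329124447743
APPEND 41: p_18 = 41·396037852165950813664894 + 78579593748333137707979 = 16316131532552316497968633, q_18 = 41·7917077118329124447743 + 1570861725034911105317 = 326171023576529013462780 → 16316131532552316497968633/326171023576529013462780
APPEND 14: p_19 = 14·16316131532552316497968633 + 396037852165950813664894 = 228821879307898381785225756, q_19 = 14·326171023576529013462780 + 7917077118329124447743 = 4574311407189735312926663 → 228821879307898381785225756/4574311407189735312926663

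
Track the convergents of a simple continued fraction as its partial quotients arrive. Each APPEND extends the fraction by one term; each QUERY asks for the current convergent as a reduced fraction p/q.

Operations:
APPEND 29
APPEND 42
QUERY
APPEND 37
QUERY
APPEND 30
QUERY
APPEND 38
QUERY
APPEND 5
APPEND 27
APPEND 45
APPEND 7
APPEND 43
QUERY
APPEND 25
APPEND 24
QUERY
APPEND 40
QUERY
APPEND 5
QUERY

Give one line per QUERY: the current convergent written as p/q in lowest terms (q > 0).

APPEND 29: p_0 = 29·1 + 0 = 29, q_0 = 29·0 + 1 = 1 → 29/1
APPEND 42: p_1 = 42·29 + 1 = 1219, q_1 = 42·1 + 0 = 42 → 1219/42
APPEND 37: p_2 = 37·1219 + 29 = 45132, q_2 = 37·42 + 1 = 1555 → 45132/1555
APPEND 30: p_3 = 30·45132 + 1219 = 1355179, q_3 = 30·1555 + 42 = 46692 → 1355179/46692
APPEND 38: p_4 = 38·1355179 + 45132 = 51541934, q_4 = 38·46692 + 1555 = 1775851 → 51541934/1775851
APPEND 5: p_5 = 5·51541934 + 1355179 = 259064849, q_5 = 5·1775851 + 46692 = 8925947 → 259064849/8925947
APPEND 27: p_6 = 27·259064849 + 51541934 = 7046292857, q_6 = 27·8925947 + 1775851 = 242776420 → 7046292857/242776420
APPEND 45: p_7 = 45·7046292857 + 259064849 = 317342243414, q_7 = 45·242776420 + 8925947 = 10933864847 → 317342243414/10933864847
APPEND 7: p_8 = 7·317342243414 + 7046292857 = 2228441996755, q_8 = 7·10933864847 + 242776420 = 76779830349 → 2228441996755/76779830349
APPEND 43: p_9 = 43·2228441996755 + 317342243414 = 96140348103879, q_9 = 43·76779830349 + 10933864847 = 3312466569854 → 96140348103879/3312466569854
APPEND 25: p_10 = 25·96140348103879 + 2228441996755 = 2405737144593730, q_10 = 25·3312466569854 + 76779830349 = 82888444076699 → 2405737144593730/82888444076699
APPEND 24: p_11 = 24·2405737144593730 + 96140348103879 = 57833831818353399, q_11 = 24·82888444076699 + 3312466569854 = 1992635124410630 → 57833831818353399/1992635124410630
APPEND 40: p_12 = 40·57833831818353399 + 2405737144593730 = 2315759009878729690, q_12 = 40·1992635124410630 + 82888444076699 = 79788293420501899 → 2315759009878729690/79788293420501899
APPEND 5: p_13 = 5·2315759009878729690 + 57833831818353399 = 11636628881212001849, q_13 = 5·79788293420501899 + 1992635124410630 = 400934102226920125 → 11636628881212001849/400934102226920125

1219/42
45132/1555
1355179/46692
51541934/1775851
96140348103879/3312466569854
57833831818353399/1992635124410630
2315759009878729690/79788293420501899
11636628881212001849/400934102226920125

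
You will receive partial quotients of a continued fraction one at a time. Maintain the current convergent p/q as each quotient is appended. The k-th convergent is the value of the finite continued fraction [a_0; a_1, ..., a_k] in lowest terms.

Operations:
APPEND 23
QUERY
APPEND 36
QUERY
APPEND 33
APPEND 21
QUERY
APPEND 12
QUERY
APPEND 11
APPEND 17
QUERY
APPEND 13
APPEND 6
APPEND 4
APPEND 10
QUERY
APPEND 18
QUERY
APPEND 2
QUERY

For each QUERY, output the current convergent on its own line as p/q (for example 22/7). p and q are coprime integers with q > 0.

APPEND 23: p_0 = 23·1 + 0 = 23, q_0 = 23·0 + 1 = 1 → 23/1
APPEND 36: p_1 = 36·23 + 1 = 829, q_1 = 36·1 + 0 = 36 → 829/36
APPEND 33: p_2 = 33·829 + 23 = 27380, q_2 = 33·36 + 1 = 1189 → 27380/1189
APPEND 21: p_3 = 21·27380 + 829 = 575809, q_3 = 21·1189 + 36 = 25005 → 575809/25005
APPEND 12: p_4 = 12·575809 + 27380 = 6937088, q_4 = 12·25005 + 1189 = 301249 → 6937088/301249
APPEND 11: p_5 = 11·6937088 + 575809 = 76883777, q_5 = 11·301249 + 25005 = 3338744 → 76883777/3338744
APPEND 17: p_6 = 17·76883777 + 6937088 = 1313961297, q_6 = 17·3338744 + 301249 = 57059897 → 1313961297/57059897
APPEND 13: p_7 = 13·1313961297 + 76883777 = 17158380638, q_7 = 13·57059897 + 3338744 = 745117405 → 17158380638/745117405
APPEND 6: p_8 = 6·17158380638 + 1313961297 = 104264245125, q_8 = 6·745117405 + 57059897 = 4527764327 → 104264245125/4527764327
APPEND 4: p_9 = 4·104264245125 + 17158380638 = 434215361138, q_9 = 4·4527764327 + 745117405 = 18856174713 → 434215361138/18856174713
APPEND 10: p_10 = 10·434215361138 + 104264245125 = 4446417856505, q_10 = 10·18856174713 + 4527764327 = 193089511457 → 4446417856505/193089511457
APPEND 18: p_11 = 18·4446417856505 + 434215361138 = 80469736778228, q_11 = 18·193089511457 + 18856174713 = 3494467380939 → 80469736778228/3494467380939
APPEND 2: p_12 = 2·80469736778228 + 4446417856505 = 165385891412961, q_12 = 2·3494467380939 + 193089511457 = 7182024273335 → 165385891412961/7182024273335

23/1
829/36
575809/25005
6937088/301249
1313961297/57059897
4446417856505/193089511457
80469736778228/3494467380939
165385891412961/7182024273335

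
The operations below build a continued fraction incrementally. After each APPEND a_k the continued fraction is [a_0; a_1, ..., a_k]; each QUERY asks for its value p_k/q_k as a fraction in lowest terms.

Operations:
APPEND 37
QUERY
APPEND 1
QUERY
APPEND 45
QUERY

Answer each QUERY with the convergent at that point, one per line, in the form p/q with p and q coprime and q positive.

37/1
38/1
1747/46

APPEND 37: p_0 = 37·1 + 0 = 37, q_0 = 37·0 + 1 = 1 → 37/1
APPEND 1: p_1 = 1·37 + 1 = 38, q_1 = 1·1 + 0 = 1 → 38/1
APPEND 45: p_2 = 45·38 + 37 = 1747, q_2 = 45·1 + 1 = 46 → 1747/46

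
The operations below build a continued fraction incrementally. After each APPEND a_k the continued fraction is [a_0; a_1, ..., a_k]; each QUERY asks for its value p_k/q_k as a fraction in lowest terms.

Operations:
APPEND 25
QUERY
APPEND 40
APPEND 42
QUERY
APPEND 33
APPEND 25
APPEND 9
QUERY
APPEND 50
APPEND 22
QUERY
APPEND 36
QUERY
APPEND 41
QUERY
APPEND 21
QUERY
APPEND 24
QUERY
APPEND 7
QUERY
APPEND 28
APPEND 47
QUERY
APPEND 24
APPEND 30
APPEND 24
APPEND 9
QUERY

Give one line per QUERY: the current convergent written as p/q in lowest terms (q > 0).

25/1
42067/1681
314340515/12561067
346853899089/13860303899
12502492165321/499600383220
512949032677250/20497476015919
10784432178387571/430946596717519
259339321313978954/10363215797236375
1826159681376240249/72973457177372144
2417241248474265418771/96593114245069223273
379051461334205199669040477/15146920537007012693967962

APPEND 25: p_0 = 25·1 + 0 = 25, q_0 = 25·0 + 1 = 1 → 25/1
APPEND 40: p_1 = 40·25 + 1 = 1001, q_1 = 40·1 + 0 = 40 → 1001/40
APPEND 42: p_2 = 42·1001 + 25 = 42067, q_2 = 42·40 + 1 = 1681 → 42067/1681
APPEND 33: p_3 = 33·42067 + 1001 = 1389212, q_3 = 33·1681 + 40 = 55513 → 1389212/55513
APPEND 25: p_4 = 25·1389212 + 42067 = 34772367, q_4 = 25·55513 + 1681 = 1389506 → 34772367/1389506
APPEND 9: p_5 = 9·34772367 + 1389212 = 314340515, q_5 = 9·1389506 + 55513 = 12561067 → 314340515/12561067
APPEND 50: p_6 = 50·314340515 + 34772367 = 15751798117, q_6 = 50·12561067 + 1389506 = 629442856 → 15751798117/629442856
APPEND 22: p_7 = 22·15751798117 + 314340515 = 346853899089, q_7 = 22·629442856 + 12561067 = 13860303899 → 346853899089/13860303899
APPEND 36: p_8 = 36·346853899089 + 15751798117 = 12502492165321, q_8 = 36·13860303899 + 629442856 = 499600383220 → 12502492165321/499600383220
APPEND 41: p_9 = 41·12502492165321 + 346853899089 = 512949032677250, q_9 = 41·499600383220 + 13860303899 = 20497476015919 → 512949032677250/20497476015919
APPEND 21: p_10 = 21·512949032677250 + 12502492165321 = 10784432178387571, q_10 = 21·20497476015919 + 499600383220 = 430946596717519 → 10784432178387571/430946596717519
APPEND 24: p_11 = 24·10784432178387571 + 512949032677250 = 259339321313978954, q_11 = 24·430946596717519 + 20497476015919 = 10363215797236375 → 259339321313978954/10363215797236375
APPEND 7: p_12 = 7·259339321313978954 + 10784432178387571 = 1826159681376240249, q_12 = 7·10363215797236375 + 430946596717519 = 72973457177372144 → 1826159681376240249/72973457177372144
APPEND 28: p_13 = 28·1826159681376240249 + 259339321313978954 = 51391810399848705926, q_13 = 28·72973457177372144 + 10363215797236375 = 2053620016763656407 → 51391810399848705926/2053620016763656407
APPEND 47: p_14 = 47·51391810399848705926 + 1826159681376240249 = 2417241248474265418771, q_14 = 47·2053620016763656407 + 72973457177372144 = 96593114245069223273 → 2417241248474265418771/96593114245069223273
APPEND 24: p_15 = 24·2417241248474265418771 + 51391810399848705926 = 58065181773782218756430, q_15 = 24·96593114245069223273 + 2053620016763656407 = 2320288361898425014959 → 58065181773782218756430/2320288361898425014959
APPEND 30: p_16 = 30·58065181773782218756430 + 2417241248474265418771 = 1744372694461940828111671, q_16 = 30·2320288361898425014959 + 96593114245069223273 = 69705243971197819672043 → 1744372694461940828111671/69705243971197819672043
APPEND 24: p_17 = 24·1744372694461940828111671 + 58065181773782218756430 = 41923009848860362093436534, q_17 = 24·69705243971197819672043 + 2320288361898425014959 = 1675246143670646097143991 → 41923009848860362093436534/1675246143670646097143991
APPEND 9: p_18 = 9·41923009848860362093436534 + 1744372694461940828111671 = 379051461334205199669040477, q_18 = 9·1675246143670646097143991 + 69705243971197819672043 = 15146920537007012693967962 → 379051461334205199669040477/15146920537007012693967962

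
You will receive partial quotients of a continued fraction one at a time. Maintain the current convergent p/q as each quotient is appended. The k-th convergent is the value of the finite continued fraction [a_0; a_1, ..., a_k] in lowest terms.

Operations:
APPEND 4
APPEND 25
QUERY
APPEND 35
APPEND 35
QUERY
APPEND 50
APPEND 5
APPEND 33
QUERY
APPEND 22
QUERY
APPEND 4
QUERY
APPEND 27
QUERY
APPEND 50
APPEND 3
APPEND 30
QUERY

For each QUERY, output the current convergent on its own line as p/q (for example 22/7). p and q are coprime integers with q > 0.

101/25
123966/30685
1033596152/255843521
22770248505/5636263777
92114590172/22800898629
2509864183149/621260526760
11503560386528072/2847448094336039

APPEND 4: p_0 = 4·1 + 0 = 4, q_0 = 4·0 + 1 = 1 → 4/1
APPEND 25: p_1 = 25·4 + 1 = 101, q_1 = 25·1 + 0 = 25 → 101/25
APPEND 35: p_2 = 35·101 + 4 = 3539, q_2 = 35·25 + 1 = 876 → 3539/876
APPEND 35: p_3 = 35·3539 + 101 = 123966, q_3 = 35·876 + 25 = 30685 → 123966/30685
APPEND 50: p_4 = 50·123966 + 3539 = 6201839, q_4 = 50·30685 + 876 = 1535126 → 6201839/1535126
APPEND 5: p_5 = 5·6201839 + 123966 = 31133161, q_5 = 5·1535126 + 30685 = 7706315 → 31133161/7706315
APPEND 33: p_6 = 33·31133161 + 6201839 = 1033596152, q_6 = 33·7706315 + 1535126 = 255843521 → 1033596152/255843521
APPEND 22: p_7 = 22·1033596152 + 31133161 = 22770248505, q_7 = 22·255843521 + 7706315 = 5636263777 → 22770248505/5636263777
APPEND 4: p_8 = 4·22770248505 + 1033596152 = 92114590172, q_8 = 4·5636263777 + 255843521 = 22800898629 → 92114590172/22800898629
APPEND 27: p_9 = 27·92114590172 + 22770248505 = 2509864183149, q_9 = 27·22800898629 + 5636263777 = 621260526760 → 2509864183149/621260526760
APPEND 50: p_10 = 50·2509864183149 + 92114590172 = 125585323747622, q_10 = 50·621260526760 + 22800898629 = 31085827236629 → 125585323747622/31085827236629
APPEND 3: p_11 = 3·125585323747622 + 2509864183149 = 379265835426015, q_11 = 3·31085827236629 + 621260526760 = 93878742236647 → 379265835426015/93878742236647
APPEND 30: p_12 = 30·379265835426015 + 125585323747622 = 11503560386528072, q_12 = 30·93878742236647 + 31085827236629 = 2847448094336039 → 11503560386528072/2847448094336039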